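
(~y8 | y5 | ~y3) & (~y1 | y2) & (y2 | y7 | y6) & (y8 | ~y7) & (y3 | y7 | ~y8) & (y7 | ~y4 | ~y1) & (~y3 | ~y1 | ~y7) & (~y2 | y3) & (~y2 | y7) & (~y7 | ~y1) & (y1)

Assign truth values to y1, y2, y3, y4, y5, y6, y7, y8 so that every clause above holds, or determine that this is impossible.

UNSATISFIABLE

Unit clause (y1) forces y1 = 1.
Unit clause (y2) forces y2 = 1.
Unit clause (y3) forces y3 = 1.
Unit clause (~y7) forces y7 = 0.
But (y7) is also a unit clause — contradiction.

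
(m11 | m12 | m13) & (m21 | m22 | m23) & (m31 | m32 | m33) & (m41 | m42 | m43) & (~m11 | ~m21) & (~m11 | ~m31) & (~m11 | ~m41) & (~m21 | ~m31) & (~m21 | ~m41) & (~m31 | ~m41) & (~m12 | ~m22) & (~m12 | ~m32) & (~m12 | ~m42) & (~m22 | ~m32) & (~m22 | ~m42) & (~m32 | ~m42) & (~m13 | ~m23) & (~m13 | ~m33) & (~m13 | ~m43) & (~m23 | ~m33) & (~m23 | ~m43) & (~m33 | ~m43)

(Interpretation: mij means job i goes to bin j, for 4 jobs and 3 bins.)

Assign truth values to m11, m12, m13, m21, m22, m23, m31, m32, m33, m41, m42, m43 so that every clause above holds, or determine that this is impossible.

UNSATISFIABLE

Try m11 = 0.
Try m12 = 1.
Unit clause (~m22) forces m22 = 0.
Unit clause (~m32) forces m32 = 0.
Unit clause (~m42) forces m42 = 0.
Try m21 = 1.
Unit clause (~m31) forces m31 = 0.
Unit clause (m33) forces m33 = 1.
Unit clause (~m41) forces m41 = 0.
Unit clause (m43) forces m43 = 1.
Now (~m43) is unsatisfied and unit — conflict.
That branch fails; take m21 = 0 instead.
Unit clause (m23) forces m23 = 1.
Unit clause (~m13) forces m13 = 0.
Unit clause (~m33) forces m33 = 0.
Unit clause (m31) forces m31 = 1.
Unit clause (~m41) forces m41 = 0.
Unit clause (m43) forces m43 = 1.
Now (~m43) is unsatisfied and unit — conflict.
Both values of m21 lead to a conflict.
That branch fails; take m12 = 0 instead.
Unit clause (m13) forces m13 = 1.
Unit clause (~m23) forces m23 = 0.
Unit clause (~m33) forces m33 = 0.
Unit clause (~m43) forces m43 = 0.
Try m21 = 1.
Unit clause (~m31) forces m31 = 0.
Unit clause (m32) forces m32 = 1.
Unit clause (~m41) forces m41 = 0.
Unit clause (m42) forces m42 = 1.
Now (~m42) is unsatisfied and unit — conflict.
That branch fails; take m21 = 0 instead.
Unit clause (m22) forces m22 = 1.
Unit clause (~m32) forces m32 = 0.
Unit clause (m31) forces m31 = 1.
Unit clause (~m41) forces m41 = 0.
Unit clause (m42) forces m42 = 1.
Now (~m42) is unsatisfied and unit — conflict.
Both values of m21 lead to a conflict.
Both values of m12 lead to a conflict.
That branch fails; take m11 = 1 instead.
Unit clause (~m21) forces m21 = 0.
Unit clause (~m31) forces m31 = 0.
Unit clause (~m41) forces m41 = 0.
Try m22 = 1.
Unit clause (~m12) forces m12 = 0.
Unit clause (~m32) forces m32 = 0.
Unit clause (m33) forces m33 = 1.
Unit clause (~m42) forces m42 = 0.
Unit clause (m43) forces m43 = 1.
Now (~m43) is unsatisfied and unit — conflict.
That branch fails; take m22 = 0 instead.
Unit clause (m23) forces m23 = 1.
Unit clause (~m13) forces m13 = 0.
Unit clause (~m33) forces m33 = 0.
Unit clause (m32) forces m32 = 1.
Unit clause (~m12) forces m12 = 0.
Unit clause (~m42) forces m42 = 0.
Unit clause (m43) forces m43 = 1.
Now (~m43) is unsatisfied and unit — conflict.
Both values of m22 lead to a conflict.
Both values of m11 lead to a conflict.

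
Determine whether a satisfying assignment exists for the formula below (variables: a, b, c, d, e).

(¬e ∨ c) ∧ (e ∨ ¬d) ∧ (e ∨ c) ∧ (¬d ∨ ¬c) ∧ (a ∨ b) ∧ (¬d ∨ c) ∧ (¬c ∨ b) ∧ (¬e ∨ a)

Yes, satisfiable

Suppose e = False.
From the singleton clause (¬d), d = False.
From the singleton clause (c), c = True.
From the singleton clause (b), b = True.
Every clause is now satisfied; a is unconstrained.
A satisfying assignment: a ↦ False,  b ↦ True,  c ↦ True,  d ↦ False,  e ↦ False.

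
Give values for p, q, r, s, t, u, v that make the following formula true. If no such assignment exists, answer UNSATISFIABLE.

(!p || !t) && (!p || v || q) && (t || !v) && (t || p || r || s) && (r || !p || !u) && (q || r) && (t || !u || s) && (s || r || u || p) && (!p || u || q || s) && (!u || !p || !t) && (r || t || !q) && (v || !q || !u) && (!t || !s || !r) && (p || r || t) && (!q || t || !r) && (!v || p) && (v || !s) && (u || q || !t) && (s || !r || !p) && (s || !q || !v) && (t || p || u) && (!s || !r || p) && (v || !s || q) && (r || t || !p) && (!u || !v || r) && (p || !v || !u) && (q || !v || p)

p=false,  q=true,  r=true,  s=false,  t=true,  u=false,  v=false

Suppose p = false.
From the singleton clause (!v), v = false.
From the singleton clause (!s), s = false.
Suppose t = true.
Suppose q = true.
From the singleton clause (!u), u = false.
From the singleton clause (r), r = true.
Every clause now holds.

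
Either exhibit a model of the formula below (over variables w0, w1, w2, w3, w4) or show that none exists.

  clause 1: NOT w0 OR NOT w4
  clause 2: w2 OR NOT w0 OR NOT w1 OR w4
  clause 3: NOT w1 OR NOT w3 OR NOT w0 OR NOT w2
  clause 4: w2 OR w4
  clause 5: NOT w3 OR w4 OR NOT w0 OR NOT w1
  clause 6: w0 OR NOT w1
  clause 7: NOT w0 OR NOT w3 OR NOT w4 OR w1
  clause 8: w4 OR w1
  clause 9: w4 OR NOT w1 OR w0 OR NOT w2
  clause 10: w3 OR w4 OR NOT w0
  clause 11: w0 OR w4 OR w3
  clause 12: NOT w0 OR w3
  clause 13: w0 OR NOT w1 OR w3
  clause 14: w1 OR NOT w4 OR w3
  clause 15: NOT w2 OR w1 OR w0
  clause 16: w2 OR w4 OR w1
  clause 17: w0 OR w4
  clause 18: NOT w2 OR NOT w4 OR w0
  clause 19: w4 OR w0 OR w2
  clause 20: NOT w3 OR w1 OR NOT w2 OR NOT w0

w0: false; w1: false; w2: false; w3: true; w4: true

Try w0 = false.
(NOT w1) alone gives w1 = false.
(w4) alone gives w4 = true.
(w3) alone gives w3 = true.
(NOT w2) alone gives w2 = false.
This assignment satisfies each clause.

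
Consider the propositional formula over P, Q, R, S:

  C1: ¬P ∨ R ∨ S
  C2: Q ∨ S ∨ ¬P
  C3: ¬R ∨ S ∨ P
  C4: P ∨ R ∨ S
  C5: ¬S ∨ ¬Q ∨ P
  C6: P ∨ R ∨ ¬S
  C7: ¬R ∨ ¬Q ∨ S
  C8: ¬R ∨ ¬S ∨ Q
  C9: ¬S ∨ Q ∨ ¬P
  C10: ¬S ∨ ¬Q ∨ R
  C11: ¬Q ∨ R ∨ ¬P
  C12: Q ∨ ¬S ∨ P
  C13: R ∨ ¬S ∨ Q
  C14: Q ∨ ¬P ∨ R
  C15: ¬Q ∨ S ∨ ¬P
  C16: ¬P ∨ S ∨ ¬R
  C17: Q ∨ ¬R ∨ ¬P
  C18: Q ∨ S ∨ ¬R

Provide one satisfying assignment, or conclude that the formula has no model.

Branch on P: set P = True.
Branch on R: set R = True.
The clause (S) is unit, so S = True.
The clause (Q) is unit, so Q = True.
Every clause now holds.

P=True; Q=True; R=True; S=True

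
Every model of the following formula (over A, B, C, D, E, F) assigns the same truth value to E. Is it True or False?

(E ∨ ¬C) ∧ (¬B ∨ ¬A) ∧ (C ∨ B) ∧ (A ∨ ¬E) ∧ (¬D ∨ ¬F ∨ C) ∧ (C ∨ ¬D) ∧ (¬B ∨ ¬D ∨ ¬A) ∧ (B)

Suppose E = True.
Unit clause (A) forces A = True.
Unit clause (¬B) forces B = False.
That conflicts with the unit clause (B).
So every satisfying assignment has E = False.

False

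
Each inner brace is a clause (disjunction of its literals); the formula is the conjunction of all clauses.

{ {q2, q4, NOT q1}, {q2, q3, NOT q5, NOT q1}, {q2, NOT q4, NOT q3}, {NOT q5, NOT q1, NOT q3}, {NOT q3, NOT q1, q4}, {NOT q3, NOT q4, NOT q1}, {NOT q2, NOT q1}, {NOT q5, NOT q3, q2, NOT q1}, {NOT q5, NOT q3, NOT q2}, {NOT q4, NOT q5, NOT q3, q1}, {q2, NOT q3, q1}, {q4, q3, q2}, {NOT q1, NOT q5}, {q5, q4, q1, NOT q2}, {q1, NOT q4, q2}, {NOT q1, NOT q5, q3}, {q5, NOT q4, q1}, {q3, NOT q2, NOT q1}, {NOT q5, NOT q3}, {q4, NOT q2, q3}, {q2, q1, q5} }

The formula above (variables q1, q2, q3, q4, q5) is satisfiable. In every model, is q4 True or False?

True

Suppose q4 = false.
Case q2 = true:
Unit clause (NOT q1) forces q1 = false.
Unit clause (q5) forces q5 = true.
Unit clause (NOT q3) forces q3 = false.
Now (q3) is unsatisfied and unit — conflict.
Backtrack on q2: now try q2 = false.
Unit clause (NOT q1) forces q1 = false.
Unit clause (NOT q3) forces q3 = false.
Now (q3) is unsatisfied and unit — conflict.
Both values of q2 lead to a conflict.
So every satisfying assignment has q4 = True.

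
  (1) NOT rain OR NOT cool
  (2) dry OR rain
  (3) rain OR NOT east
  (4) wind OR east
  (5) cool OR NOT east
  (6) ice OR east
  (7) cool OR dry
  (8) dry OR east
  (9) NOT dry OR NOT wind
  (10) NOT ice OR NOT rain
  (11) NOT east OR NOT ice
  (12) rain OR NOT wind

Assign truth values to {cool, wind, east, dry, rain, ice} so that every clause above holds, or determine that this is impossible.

Branch on rain: set rain = false.
Unit clause (dry) forces dry = true.
Unit clause (NOT east) forces east = false.
Unit clause (wind) forces wind = true.
That conflicts with the unit clause (NOT wind).
So rain must be the other value — set rain = true.
Unit clause (NOT cool) forces cool = false.
Unit clause (NOT east) forces east = false.
Unit clause (wind) forces wind = true.
Unit clause (ice) forces ice = true.
That conflicts with the unit clause (NOT ice).
Neither rain = true nor rain = false works.

UNSATISFIABLE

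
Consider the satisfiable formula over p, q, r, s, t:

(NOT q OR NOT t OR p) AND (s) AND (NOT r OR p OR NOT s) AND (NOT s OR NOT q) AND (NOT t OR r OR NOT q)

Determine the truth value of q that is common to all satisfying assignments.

Suppose q = true.
Unit clause (s) forces s = true.
Now (NOT s) is unsatisfied and unit — conflict.
So every satisfying assignment has q = False.

False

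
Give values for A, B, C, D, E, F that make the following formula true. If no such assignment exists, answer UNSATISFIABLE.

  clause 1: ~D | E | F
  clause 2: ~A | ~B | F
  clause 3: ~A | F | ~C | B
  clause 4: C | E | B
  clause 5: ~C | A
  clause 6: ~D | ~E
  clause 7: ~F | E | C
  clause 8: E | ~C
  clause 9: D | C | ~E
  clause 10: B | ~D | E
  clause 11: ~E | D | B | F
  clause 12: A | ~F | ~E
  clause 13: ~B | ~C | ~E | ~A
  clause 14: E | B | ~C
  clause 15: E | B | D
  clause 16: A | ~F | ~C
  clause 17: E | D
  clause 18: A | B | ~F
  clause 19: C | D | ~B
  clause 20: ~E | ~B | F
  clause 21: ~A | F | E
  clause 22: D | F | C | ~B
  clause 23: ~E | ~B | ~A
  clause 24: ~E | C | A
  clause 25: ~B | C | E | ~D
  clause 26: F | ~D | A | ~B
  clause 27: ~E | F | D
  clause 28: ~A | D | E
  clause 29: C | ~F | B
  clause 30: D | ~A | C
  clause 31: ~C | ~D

A ↦ 1; B ↦ 0; C ↦ 1; D ↦ 0; E ↦ 1; F ↦ 1

Suppose C = 1.
From the singleton clause (A), A = 1.
From the singleton clause (E), E = 1.
From the singleton clause (~D), D = 0.
From the singleton clause (~B), B = 0.
From the singleton clause (F), F = 1.
This assignment satisfies each clause.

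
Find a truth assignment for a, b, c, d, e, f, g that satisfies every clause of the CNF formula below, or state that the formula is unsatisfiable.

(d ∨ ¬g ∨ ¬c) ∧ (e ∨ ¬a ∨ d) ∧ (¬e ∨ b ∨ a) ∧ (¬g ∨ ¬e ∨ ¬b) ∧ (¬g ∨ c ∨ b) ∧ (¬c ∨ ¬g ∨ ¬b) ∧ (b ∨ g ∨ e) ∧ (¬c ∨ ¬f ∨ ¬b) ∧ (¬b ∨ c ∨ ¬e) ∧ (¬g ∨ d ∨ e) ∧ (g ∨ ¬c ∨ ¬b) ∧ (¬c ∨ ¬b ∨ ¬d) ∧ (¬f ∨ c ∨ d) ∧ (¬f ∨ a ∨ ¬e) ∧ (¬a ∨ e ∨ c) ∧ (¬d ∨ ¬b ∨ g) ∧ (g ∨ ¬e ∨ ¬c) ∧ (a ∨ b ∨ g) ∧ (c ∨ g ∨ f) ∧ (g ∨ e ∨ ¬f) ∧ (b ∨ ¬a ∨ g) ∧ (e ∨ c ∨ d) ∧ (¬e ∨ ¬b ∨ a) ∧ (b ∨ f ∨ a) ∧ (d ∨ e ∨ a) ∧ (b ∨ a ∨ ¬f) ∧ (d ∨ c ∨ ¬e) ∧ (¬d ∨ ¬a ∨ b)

a=False, b=True, c=False, d=True, e=False, f=True, g=True

Case d = True:
Case c = False:
Case g = True:
(b) alone gives b = True.
(¬e) alone gives e = False.
(¬a) alone gives a = False.
Every clause is now satisfied; f is unconstrained.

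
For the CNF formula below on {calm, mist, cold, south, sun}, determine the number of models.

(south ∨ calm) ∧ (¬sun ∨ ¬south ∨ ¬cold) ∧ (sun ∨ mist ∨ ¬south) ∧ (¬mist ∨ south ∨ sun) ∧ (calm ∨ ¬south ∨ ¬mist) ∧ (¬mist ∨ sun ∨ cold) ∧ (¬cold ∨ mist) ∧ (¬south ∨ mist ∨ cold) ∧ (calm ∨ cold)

There are 2^5 = 32 truth assignments over (calm, mist, cold, south, sun).
Split on sun. With sun = True, the clauses containing sun are satisfied and ¬sun drops from the rest; 4 of the 2^4 = 16 assignments to the other variables satisfy what remains.
With sun = False, by the same count on the reduced clause set, 2 assignments work.
(One model: calm=T, mist=F, cold=F, south=F, sun=F.)
Total: 4 + 2 = 6.

6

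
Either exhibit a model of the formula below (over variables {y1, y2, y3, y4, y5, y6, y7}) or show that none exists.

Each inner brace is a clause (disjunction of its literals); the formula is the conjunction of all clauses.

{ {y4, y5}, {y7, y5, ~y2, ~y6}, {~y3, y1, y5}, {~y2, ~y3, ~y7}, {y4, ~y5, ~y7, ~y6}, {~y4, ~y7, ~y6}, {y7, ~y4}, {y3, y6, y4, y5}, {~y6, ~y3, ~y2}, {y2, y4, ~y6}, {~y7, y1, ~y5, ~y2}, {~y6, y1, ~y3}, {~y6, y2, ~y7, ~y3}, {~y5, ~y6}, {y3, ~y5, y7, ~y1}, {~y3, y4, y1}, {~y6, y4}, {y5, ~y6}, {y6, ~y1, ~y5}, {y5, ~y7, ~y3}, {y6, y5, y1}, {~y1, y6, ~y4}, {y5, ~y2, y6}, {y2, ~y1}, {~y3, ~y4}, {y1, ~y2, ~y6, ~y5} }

y1 ↦ 0, y2 ↦ 1, y3 ↦ 0, y4 ↦ 0, y5 ↦ 1, y6 ↦ 0, y7 ↦ 0

Case y4 = 0:
The clause (y5) is unit, so y5 = 1.
The clause (~y6) is unit, so y6 = 0.
The clause (~y1) is unit, so y1 = 0.
The clause (~y3) is unit, so y3 = 0.
Case y7 = 0:
Every clause is now satisfied; y2 is unconstrained.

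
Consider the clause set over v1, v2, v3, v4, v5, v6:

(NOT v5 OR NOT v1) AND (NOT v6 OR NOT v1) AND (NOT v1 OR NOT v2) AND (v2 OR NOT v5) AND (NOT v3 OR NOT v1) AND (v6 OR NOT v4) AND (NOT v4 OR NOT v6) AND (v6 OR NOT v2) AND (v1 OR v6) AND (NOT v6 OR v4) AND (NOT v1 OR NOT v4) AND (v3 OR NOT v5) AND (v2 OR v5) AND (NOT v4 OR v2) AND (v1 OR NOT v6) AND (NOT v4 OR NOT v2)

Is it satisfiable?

Suppose v5 = false.
From the singleton clause (v2), v2 = true.
From the singleton clause (NOT v1), v1 = false.
From the singleton clause (v6), v6 = true.
Now (NOT v6) is unsatisfied and unit — conflict.
So v5 must be the other value — set v5 = true.
From the singleton clause (NOT v1), v1 = false.
From the singleton clause (v2), v2 = true.
From the singleton clause (v6), v6 = true.
Now (NOT v6) is unsatisfied and unit — conflict.
Either choice for v5 ends in contradiction.
No assignment satisfies every clause.

Unsatisfiable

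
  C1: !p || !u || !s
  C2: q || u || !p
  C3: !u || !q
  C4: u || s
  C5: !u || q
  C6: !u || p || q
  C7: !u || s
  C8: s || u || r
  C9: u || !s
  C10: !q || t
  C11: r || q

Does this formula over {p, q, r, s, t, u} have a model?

Unsatisfiable

Branch on u: set u = false.
The clause (s) is unit, so s = true.
But (!s) is also a unit clause — contradiction.
Undo u and try u = true.
The clause (!q) is unit, so q = false.
But (q) is also a unit clause — contradiction.
Neither u = true nor u = false works.
No assignment satisfies every clause.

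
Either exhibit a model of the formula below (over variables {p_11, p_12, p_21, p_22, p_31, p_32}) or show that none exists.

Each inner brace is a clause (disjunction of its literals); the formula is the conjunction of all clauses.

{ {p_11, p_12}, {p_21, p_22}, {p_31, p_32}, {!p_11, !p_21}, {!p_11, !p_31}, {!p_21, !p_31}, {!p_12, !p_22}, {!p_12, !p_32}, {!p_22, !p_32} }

UNSATISFIABLE

Branch on p_11: set p_11 = true.
(!p_21) alone gives p_21 = false.
(p_22) alone gives p_22 = true.
(!p_31) alone gives p_31 = false.
(p_32) alone gives p_32 = true.
That conflicts with the unit clause (!p_32).
Backtrack on p_11: now try p_11 = false.
(p_12) alone gives p_12 = true.
(!p_22) alone gives p_22 = false.
(p_21) alone gives p_21 = true.
(!p_31) alone gives p_31 = false.
(p_32) alone gives p_32 = true.
That conflicts with the unit clause (!p_32).
Either choice for p_11 ends in contradiction.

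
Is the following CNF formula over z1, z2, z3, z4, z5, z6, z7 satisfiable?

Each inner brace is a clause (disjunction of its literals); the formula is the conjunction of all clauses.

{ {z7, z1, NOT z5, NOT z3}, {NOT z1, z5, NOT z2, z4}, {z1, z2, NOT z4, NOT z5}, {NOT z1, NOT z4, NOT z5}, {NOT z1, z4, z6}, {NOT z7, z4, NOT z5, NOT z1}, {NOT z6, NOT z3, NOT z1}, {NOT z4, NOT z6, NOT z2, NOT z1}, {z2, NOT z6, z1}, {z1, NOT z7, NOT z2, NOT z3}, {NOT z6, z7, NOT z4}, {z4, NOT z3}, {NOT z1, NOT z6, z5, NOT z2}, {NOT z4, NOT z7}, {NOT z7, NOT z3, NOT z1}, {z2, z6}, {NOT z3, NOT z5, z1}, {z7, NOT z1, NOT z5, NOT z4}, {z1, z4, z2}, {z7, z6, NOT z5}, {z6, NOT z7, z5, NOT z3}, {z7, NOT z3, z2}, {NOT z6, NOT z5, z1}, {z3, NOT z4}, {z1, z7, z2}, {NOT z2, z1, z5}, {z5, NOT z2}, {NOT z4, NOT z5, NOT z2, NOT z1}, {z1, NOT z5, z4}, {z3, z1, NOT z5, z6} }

Suppose z4 = false.
From the singleton clause (NOT z3), z3 = false.
Suppose z1 = true.
From the singleton clause (z6), z6 = true.
Suppose z5 = true.
From the singleton clause (NOT z7), z7 = false.
All clauses hold; z2 can take either value.
A satisfying assignment: z1 ↦ true; z2 ↦ true; z3 ↦ false; z4 ↦ false; z5 ↦ true; z6 ↦ true; z7 ↦ false.

Yes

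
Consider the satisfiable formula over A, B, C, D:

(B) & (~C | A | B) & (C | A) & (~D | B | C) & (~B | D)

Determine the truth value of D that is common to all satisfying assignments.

True

Suppose D = 0.
Unit clause (B) forces B = 1.
But (~B) is also a unit clause — contradiction.
So every satisfying assignment has D = True.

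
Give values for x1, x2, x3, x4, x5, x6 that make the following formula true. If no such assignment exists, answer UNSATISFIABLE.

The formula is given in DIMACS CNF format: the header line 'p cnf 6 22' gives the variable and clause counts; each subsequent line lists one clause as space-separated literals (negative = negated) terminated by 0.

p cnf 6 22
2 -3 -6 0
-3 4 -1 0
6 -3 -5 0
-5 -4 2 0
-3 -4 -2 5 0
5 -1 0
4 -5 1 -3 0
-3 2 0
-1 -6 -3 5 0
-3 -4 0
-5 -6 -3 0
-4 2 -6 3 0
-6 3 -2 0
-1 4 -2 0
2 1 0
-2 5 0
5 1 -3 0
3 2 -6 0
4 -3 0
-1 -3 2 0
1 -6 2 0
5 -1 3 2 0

x1=True; x2=False; x3=False; x4=False; x5=True; x6=False

Branch on x5: set x5 = True.
Branch on x6: set x6 = False.
Unit clause (¬x3) forces x3 = False.
Branch on x4: set x4 = False.
Branch on x1: set x1 = True.
Unit clause (¬x2) forces x2 = False.
Every clause now holds.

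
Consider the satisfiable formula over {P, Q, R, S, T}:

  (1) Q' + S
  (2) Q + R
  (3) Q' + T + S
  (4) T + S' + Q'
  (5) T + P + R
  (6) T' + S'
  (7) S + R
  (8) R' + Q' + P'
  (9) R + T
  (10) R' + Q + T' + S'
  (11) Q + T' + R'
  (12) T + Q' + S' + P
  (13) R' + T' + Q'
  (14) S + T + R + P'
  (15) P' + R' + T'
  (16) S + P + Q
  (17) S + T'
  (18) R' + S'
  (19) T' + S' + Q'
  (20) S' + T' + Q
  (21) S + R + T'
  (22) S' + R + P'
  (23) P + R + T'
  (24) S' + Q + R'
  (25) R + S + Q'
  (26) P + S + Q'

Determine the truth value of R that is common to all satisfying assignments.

Suppose R = 0.
Unit clause (Q) forces Q = 1.
Unit clause (S) forces S = 1.
Unit clause (T) forces T = 1.
But (T') is also a unit clause — contradiction.
So every satisfying assignment has R = True.

True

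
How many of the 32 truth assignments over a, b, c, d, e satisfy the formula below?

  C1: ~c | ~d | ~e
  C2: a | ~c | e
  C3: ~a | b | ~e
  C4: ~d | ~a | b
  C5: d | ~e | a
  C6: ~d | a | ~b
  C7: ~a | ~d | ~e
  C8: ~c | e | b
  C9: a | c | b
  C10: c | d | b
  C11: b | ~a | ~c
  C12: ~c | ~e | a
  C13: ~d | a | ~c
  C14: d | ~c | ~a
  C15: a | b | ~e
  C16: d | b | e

There are 2^5 = 32 truth assignments over (a, b, c, d, e).
Split on a. With a = 1, the clauses containing a are satisfied and ~a drops from the rest; 4 of the 2^4 = 16 assignments to the other variables satisfy what remains.
With a = 0, by the same count on the reduced clause set, 1 assignment works.
Total: 4 + 1 = 5.

5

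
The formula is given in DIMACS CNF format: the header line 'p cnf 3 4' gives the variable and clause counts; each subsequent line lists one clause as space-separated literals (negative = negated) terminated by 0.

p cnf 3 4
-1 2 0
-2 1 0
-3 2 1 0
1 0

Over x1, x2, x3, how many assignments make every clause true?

2

There are 2^3 = 8 truth assignments over (x1, x2, x3).
Check each against the 4 clauses (columns in the order x1, x2, x3):
  F F F  ✗ fails (x1)
  F F T  ✗ fails (¬x3 ∨ x2 ∨ x1)
  F T F  ✗ fails (¬x2 ∨ x1)
  F T T  ✗ fails (¬x2 ∨ x1)
  T F F  ✗ fails (¬x1 ∨ x2)
  T F T  ✗ fails (¬x1 ∨ x2)
  T T F  ✓ satisfies all
  T T T  ✓ satisfies all
2 of the 8 rows are models.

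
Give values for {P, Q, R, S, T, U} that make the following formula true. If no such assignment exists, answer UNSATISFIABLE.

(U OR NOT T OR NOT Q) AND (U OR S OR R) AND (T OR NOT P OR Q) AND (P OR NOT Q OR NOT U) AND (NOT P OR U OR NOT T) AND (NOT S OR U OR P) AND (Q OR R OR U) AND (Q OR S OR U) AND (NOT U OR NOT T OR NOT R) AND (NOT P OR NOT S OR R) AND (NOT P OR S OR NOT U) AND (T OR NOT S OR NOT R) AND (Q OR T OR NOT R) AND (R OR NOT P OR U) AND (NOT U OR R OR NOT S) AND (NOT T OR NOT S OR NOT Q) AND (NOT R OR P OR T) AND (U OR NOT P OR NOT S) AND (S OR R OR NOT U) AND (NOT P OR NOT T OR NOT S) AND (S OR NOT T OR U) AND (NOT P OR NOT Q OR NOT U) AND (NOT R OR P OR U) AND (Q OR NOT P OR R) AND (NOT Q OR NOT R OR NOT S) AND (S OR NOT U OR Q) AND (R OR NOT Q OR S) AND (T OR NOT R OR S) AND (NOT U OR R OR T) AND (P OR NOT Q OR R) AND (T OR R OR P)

Suppose U = true.
Suppose P = true.
(S) alone gives S = true.
(R) alone gives R = true.
(NOT T) alone gives T = false.
That conflicts with the unit clause (T).
Undo P and try P = false.
(NOT Q) alone gives Q = false.
(S) alone gives S = true.
(R) alone gives R = true.
(NOT T) alone gives T = false.
That conflicts with the unit clause (T).
Neither P = true nor P = false works.
Undo U and try U = false.
Suppose T = false.
Suppose S = true.
(P) alone gives P = true.
That conflicts with the unit clause (NOT P).
Undo S and try S = false.
(R) alone gives R = true.
That conflicts with the unit clause (NOT R).
Neither S = true nor S = false works.
Undo T and try T = true.
(NOT Q) alone gives Q = false.
(NOT P) alone gives P = false.
(NOT S) alone gives S = false.
That conflicts with the unit clause (S).
Neither T = true nor T = false works.
Neither U = true nor U = false works.

UNSATISFIABLE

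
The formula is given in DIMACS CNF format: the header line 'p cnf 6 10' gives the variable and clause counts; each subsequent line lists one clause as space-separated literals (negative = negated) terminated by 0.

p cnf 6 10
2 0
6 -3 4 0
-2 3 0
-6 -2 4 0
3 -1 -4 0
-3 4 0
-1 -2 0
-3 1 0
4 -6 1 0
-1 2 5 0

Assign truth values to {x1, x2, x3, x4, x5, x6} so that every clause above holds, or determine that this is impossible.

UNSATISFIABLE

(x2) alone gives x2 = True.
(x3) alone gives x3 = True.
(x4) alone gives x4 = True.
(¬x1) alone gives x1 = False.
But (x1) is also a unit clause — contradiction.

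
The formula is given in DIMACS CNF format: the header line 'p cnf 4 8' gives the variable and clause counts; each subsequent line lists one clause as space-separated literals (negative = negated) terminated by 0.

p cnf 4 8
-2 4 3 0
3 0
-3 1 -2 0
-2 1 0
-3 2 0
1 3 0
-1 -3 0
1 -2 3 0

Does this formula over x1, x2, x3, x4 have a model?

No

Unit clause (x3) forces x3 = True.
Unit clause (x2) forces x2 = True.
Unit clause (x1) forces x1 = True.
That conflicts with the unit clause (¬x1).
No assignment satisfies every clause.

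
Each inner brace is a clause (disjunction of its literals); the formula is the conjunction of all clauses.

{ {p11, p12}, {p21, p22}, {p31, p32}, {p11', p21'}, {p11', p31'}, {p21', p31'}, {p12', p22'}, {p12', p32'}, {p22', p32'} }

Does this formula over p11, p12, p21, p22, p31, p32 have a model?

Try p11 = 1.
The clause (p21') is unit, so p21 = 0.
The clause (p22) is unit, so p22 = 1.
The clause (p31') is unit, so p31 = 0.
The clause (p32) is unit, so p32 = 1.
Now (p32') is unsatisfied and unit — conflict.
Undo p11 and try p11 = 0.
The clause (p12) is unit, so p12 = 1.
The clause (p22') is unit, so p22 = 0.
The clause (p21) is unit, so p21 = 1.
The clause (p31') is unit, so p31 = 0.
The clause (p32) is unit, so p32 = 1.
Now (p32') is unsatisfied and unit — conflict.
Either choice for p11 ends in contradiction.
No assignment satisfies every clause.

Unsatisfiable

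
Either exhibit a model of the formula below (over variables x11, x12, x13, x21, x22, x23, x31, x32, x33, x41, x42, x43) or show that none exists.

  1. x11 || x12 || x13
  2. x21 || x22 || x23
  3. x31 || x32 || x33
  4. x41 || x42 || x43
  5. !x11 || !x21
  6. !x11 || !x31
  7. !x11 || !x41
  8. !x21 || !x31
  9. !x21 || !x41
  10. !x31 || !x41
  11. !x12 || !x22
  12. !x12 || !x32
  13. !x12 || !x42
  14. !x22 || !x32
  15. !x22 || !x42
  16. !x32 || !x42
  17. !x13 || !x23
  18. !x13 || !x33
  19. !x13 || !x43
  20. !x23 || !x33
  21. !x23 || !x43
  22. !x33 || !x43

UNSATISFIABLE

Suppose x11 = false.
Suppose x12 = true.
From the singleton clause (!x22), x22 = false.
From the singleton clause (!x32), x32 = false.
From the singleton clause (!x42), x42 = false.
Suppose x21 = true.
From the singleton clause (!x31), x31 = false.
From the singleton clause (x33), x33 = true.
From the singleton clause (!x41), x41 = false.
From the singleton clause (x43), x43 = true.
But (!x43) is also a unit clause — contradiction.
Undo x21 and try x21 = false.
From the singleton clause (x23), x23 = true.
From the singleton clause (!x13), x13 = false.
From the singleton clause (!x33), x33 = false.
From the singleton clause (x31), x31 = true.
From the singleton clause (!x41), x41 = false.
From the singleton clause (x43), x43 = true.
But (!x43) is also a unit clause — contradiction.
Neither x21 = true nor x21 = false works.
Undo x12 and try x12 = false.
From the singleton clause (x13), x13 = true.
From the singleton clause (!x23), x23 = false.
From the singleton clause (!x33), x33 = false.
From the singleton clause (!x43), x43 = false.
Suppose x21 = true.
From the singleton clause (!x31), x31 = false.
From the singleton clause (x32), x32 = true.
From the singleton clause (!x41), x41 = false.
From the singleton clause (x42), x42 = true.
But (!x42) is also a unit clause — contradiction.
Undo x21 and try x21 = false.
From the singleton clause (x22), x22 = true.
From the singleton clause (!x32), x32 = false.
From the singleton clause (x31), x31 = true.
From the singleton clause (!x41), x41 = false.
From the singleton clause (x42), x42 = true.
But (!x42) is also a unit clause — contradiction.
Neither x21 = true nor x21 = false works.
Neither x12 = true nor x12 = false works.
Undo x11 and try x11 = true.
From the singleton clause (!x21), x21 = false.
From the singleton clause (!x31), x31 = false.
From the singleton clause (!x41), x41 = false.
Suppose x22 = true.
From the singleton clause (!x12), x12 = false.
From the singleton clause (!x32), x32 = false.
From the singleton clause (x33), x33 = true.
From the singleton clause (!x42), x42 = false.
From the singleton clause (x43), x43 = true.
But (!x43) is also a unit clause — contradiction.
Undo x22 and try x22 = false.
From the singleton clause (x23), x23 = true.
From the singleton clause (!x13), x13 = false.
From the singleton clause (!x33), x33 = false.
From the singleton clause (x32), x32 = true.
From the singleton clause (!x12), x12 = false.
From the singleton clause (!x42), x42 = false.
From the singleton clause (x43), x43 = true.
But (!x43) is also a unit clause — contradiction.
Neither x22 = true nor x22 = false works.
Neither x11 = true nor x11 = false works.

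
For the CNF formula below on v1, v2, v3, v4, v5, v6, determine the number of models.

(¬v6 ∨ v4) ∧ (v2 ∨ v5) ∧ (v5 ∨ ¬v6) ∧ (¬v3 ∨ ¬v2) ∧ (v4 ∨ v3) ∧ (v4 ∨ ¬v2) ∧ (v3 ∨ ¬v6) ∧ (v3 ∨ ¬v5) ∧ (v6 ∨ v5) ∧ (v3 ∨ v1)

There are 2^6 = 64 truth assignments over (v1, v2, v3, v4, v5, v6).
Split on v4. With v4 = True, the clauses containing v4 are satisfied and ¬v4 drops from the rest; 4 of the 2^5 = 32 assignments to the other variables satisfy what remains.
With v4 = False, by the same count on the reduced clause set, 2 assignments work.
(One model: v1=F, v2=F, v3=T, v4=F, v5=T, v6=F.)
Total: 4 + 2 = 6.

6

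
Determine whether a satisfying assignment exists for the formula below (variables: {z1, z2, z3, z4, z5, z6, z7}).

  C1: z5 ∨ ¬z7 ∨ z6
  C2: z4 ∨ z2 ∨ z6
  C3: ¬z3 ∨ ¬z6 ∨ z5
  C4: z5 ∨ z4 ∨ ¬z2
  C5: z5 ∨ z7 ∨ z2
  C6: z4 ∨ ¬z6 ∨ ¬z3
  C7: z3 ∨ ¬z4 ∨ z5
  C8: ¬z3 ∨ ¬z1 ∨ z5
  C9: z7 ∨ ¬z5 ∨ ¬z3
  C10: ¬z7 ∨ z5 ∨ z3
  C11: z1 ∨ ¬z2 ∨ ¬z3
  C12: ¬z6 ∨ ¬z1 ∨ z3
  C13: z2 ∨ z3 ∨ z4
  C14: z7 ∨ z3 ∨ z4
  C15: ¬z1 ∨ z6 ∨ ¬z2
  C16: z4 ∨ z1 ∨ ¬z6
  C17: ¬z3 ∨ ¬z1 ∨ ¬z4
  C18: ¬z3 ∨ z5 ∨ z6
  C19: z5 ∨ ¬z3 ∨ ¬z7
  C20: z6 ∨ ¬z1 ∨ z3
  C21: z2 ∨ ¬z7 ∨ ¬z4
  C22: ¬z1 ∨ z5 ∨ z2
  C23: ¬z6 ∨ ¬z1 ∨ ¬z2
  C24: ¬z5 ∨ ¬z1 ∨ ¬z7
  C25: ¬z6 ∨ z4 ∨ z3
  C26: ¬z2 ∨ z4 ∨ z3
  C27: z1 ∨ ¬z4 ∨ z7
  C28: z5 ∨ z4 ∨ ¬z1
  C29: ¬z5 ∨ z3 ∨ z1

No

Try z5 = True.
Try z7 = True.
The clause (¬z1) is unit, so z1 = False.
The clause (z3) is unit, so z3 = True.
The clause (¬z2) is unit, so z2 = False.
The clause (¬z4) is unit, so z4 = False.
The clause (z6) is unit, so z6 = True.
Now (¬z6) is unsatisfied and unit — conflict.
Backtrack on z7: now try z7 = False.
The clause (¬z3) is unit, so z3 = False.
The clause (z4) is unit, so z4 = True.
The clause (z1) is unit, so z1 = True.
The clause (¬z6) is unit, so z6 = False.
Now (z6) is unsatisfied and unit — conflict.
Neither z7 = True nor z7 = False works.
Backtrack on z5: now try z5 = False.
Try z7 = False.
The clause (z2) is unit, so z2 = True.
The clause (z4) is unit, so z4 = True.
The clause (z3) is unit, so z3 = True.
The clause (¬z6) is unit, so z6 = False.
Now (z6) is unsatisfied and unit — conflict.
Backtrack on z7: now try z7 = True.
The clause (z6) is unit, so z6 = True.
The clause (¬z3) is unit, so z3 = False.
Now (z3) is unsatisfied and unit — conflict.
Neither z7 = True nor z7 = False works.
Neither z5 = True nor z5 = False works.
No assignment satisfies every clause.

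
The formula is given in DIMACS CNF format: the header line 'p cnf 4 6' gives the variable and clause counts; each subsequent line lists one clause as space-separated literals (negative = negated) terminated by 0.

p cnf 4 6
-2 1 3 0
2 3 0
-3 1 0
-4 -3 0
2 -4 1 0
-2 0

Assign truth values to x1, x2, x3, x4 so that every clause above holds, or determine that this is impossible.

(¬x2) alone gives x2 = False.
(x3) alone gives x3 = True.
(x1) alone gives x1 = True.
(¬x4) alone gives x4 = False.
Every clause now holds.

x1: True,  x2: False,  x3: True,  x4: False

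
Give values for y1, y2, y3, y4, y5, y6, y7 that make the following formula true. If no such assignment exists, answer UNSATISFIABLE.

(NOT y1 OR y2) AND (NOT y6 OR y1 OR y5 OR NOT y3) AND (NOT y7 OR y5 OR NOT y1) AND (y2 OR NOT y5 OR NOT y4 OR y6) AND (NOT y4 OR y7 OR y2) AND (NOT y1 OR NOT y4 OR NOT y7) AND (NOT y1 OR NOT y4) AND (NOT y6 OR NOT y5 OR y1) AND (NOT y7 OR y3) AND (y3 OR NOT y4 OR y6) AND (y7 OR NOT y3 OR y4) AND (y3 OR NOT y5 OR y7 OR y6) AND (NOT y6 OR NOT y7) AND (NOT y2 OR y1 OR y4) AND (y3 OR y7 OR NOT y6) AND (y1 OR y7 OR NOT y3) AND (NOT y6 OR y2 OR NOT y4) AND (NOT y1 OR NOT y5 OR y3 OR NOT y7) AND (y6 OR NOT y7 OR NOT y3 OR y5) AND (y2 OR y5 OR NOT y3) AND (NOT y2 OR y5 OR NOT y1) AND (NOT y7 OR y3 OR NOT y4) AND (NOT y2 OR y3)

Branch on y1: set y1 = false.
Branch on y6: set y6 = false.
Branch on y7: set y7 = true.
Unit clause (y3) forces y3 = true.
Unit clause (y5) forces y5 = true.
Branch on y2: set y2 = true.
Unit clause (y4) forces y4 = true.
All clauses are satisfied.

y1: false; y2: true; y3: true; y4: true; y5: true; y6: false; y7: true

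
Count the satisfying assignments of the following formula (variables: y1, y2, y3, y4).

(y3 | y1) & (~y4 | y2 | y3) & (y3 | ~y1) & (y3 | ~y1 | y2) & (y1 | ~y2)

There are 2^4 = 16 truth assignments over (y1, y2, y3, y4).
Split on y3. With y3 = 1, the clauses containing y3 are satisfied and ~y3 drops from the rest; 6 of the 2^3 = 8 assignments to the other variables satisfy what remains.
With y3 = 0, by the same count on the reduced clause set, 0 assignments work.
Total: 6 + 0 = 6.

6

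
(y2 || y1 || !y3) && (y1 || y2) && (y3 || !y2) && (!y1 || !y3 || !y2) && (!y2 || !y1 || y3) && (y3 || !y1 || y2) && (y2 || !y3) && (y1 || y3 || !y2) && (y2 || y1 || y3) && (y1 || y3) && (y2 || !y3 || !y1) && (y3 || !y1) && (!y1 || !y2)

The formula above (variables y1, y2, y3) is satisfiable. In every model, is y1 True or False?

Suppose y1 = true.
From the singleton clause (y3), y3 = true.
From the singleton clause (!y2), y2 = false.
Now (y2) is unsatisfied and unit — conflict.
So every satisfying assignment has y1 = False.

False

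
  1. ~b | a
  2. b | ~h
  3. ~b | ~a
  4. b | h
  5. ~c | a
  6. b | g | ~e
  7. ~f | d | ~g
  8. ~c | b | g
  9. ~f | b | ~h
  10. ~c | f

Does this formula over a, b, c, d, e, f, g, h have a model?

No

Branch on b: set b = 0.
From the singleton clause (~h), h = 0.
But (h) is also a unit clause — contradiction.
Undo b and try b = 1.
From the singleton clause (a), a = 1.
But (~a) is also a unit clause — contradiction.
Neither b = 1 nor b = 0 works.
No assignment satisfies every clause.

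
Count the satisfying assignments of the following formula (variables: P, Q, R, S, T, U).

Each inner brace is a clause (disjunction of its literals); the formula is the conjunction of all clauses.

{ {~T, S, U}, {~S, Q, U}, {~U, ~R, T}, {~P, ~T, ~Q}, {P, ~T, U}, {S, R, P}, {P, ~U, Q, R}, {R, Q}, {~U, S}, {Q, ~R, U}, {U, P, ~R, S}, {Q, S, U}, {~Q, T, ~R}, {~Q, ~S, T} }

5

There are 2^6 = 64 truth assignments over (P, Q, R, S, T, U).
Split on U. With U = 1, the clauses containing U are satisfied and ~U drops from the rest; 4 of the 2^5 = 32 assignments to the other variables satisfy what remains.
With U = 0, by the same count on the reduced clause set, 1 assignment works.
(One model: P=F, Q=F, R=T, S=T, T=T, U=T.)
Total: 4 + 1 = 5.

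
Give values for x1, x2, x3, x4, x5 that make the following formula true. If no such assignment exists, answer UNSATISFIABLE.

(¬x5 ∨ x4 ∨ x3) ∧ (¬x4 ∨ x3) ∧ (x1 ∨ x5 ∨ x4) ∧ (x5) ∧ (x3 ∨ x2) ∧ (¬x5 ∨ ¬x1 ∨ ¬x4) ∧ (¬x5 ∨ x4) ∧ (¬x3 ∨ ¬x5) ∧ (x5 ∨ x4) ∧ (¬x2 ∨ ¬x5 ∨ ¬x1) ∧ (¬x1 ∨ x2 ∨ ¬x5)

UNSATISFIABLE

(x5) alone gives x5 = True.
(x4) alone gives x4 = True.
(x3) alone gives x3 = True.
But (¬x3) is also a unit clause — contradiction.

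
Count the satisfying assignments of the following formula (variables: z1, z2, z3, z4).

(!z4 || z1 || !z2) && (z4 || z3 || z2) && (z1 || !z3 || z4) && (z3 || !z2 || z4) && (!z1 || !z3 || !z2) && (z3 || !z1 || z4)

There are 2^4 = 16 truth assignments over (z1, z2, z3, z4).
Check each against the 6 clauses (columns in the order z1, z2, z3, z4):
  F F F F  ✗ fails (z4 || z3 || z2)
  F F F T  ✓ satisfies all
  F F T F  ✗ fails (z1 || !z3 || z4)
  F F T T  ✓ satisfies all
  F T F F  ✗ fails (z3 || !z2 || z4)
  F T F T  ✗ fails (!z4 || z1 || !z2)
  F T T F  ✗ fails (z1 || !z3 || z4)
  F T T T  ✗ fails (!z4 || z1 || !z2)
  T F F F  ✗ fails (z4 || z3 || z2)
  T F F T  ✓ satisfies all
  T F T F  ✓ satisfies all
  T F T T  ✓ satisfies all
  T T F F  ✗ fails (z3 || !z2 || z4)
  T T F T  ✓ satisfies all
  T T T F  ✗ fails (!z1 || !z3 || !z2)
  T T T T  ✗ fails (!z1 || !z3 || !z2)
6 of the 16 rows are models.

6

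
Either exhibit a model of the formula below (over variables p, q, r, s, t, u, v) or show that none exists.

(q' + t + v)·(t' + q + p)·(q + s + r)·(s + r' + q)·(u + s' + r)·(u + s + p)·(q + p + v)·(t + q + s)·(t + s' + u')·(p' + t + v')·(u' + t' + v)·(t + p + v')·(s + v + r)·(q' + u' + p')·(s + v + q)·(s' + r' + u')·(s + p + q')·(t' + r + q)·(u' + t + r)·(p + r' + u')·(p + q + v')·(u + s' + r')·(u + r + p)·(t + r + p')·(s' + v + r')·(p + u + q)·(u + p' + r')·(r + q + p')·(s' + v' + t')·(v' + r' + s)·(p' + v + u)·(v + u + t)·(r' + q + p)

p: 1; q: 1; r: 0; s: 0; t: 1; u: 0; v: 1

Case q = 1:
Case t = 1:
Case u = 0:
Case s = 0:
The clause (p) is unit, so p = 1.
The clause (r') is unit, so r = 0.
The clause (v) is unit, so v = 1.
This assignment satisfies each clause.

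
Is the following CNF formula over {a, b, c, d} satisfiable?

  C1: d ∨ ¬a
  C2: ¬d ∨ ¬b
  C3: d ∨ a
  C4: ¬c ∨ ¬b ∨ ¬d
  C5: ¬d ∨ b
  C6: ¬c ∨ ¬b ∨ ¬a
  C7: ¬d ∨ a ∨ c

Suppose d = True.
From the singleton clause (¬b), b = False.
That conflicts with the unit clause (b).
That branch fails; take d = False instead.
From the singleton clause (¬a), a = False.
That conflicts with the unit clause (a).
Both values of d lead to a conflict.
No assignment satisfies every clause.

No, unsatisfiable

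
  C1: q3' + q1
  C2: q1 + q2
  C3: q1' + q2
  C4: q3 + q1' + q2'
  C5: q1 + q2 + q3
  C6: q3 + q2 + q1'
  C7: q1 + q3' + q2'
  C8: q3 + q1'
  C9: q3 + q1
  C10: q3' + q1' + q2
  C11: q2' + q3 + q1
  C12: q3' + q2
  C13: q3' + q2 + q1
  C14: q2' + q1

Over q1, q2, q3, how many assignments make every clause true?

1

There are 2^3 = 8 truth assignments over (q1, q2, q3).
Check each against the 14 clauses (columns in the order q1, q2, q3):
  F F F  ✗ fails (q1 + q2)
  F F T  ✗ fails (q3' + q1)
  F T F  ✗ fails (q3 + q1)
  F T T  ✗ fails (q3' + q1)
  T F F  ✗ fails (q1' + q2)
  T F T  ✗ fails (q1' + q2)
  T T F  ✗ fails (q3 + q1' + q2')
  T T T  ✓ satisfies all
1 of the 8 rows is a model.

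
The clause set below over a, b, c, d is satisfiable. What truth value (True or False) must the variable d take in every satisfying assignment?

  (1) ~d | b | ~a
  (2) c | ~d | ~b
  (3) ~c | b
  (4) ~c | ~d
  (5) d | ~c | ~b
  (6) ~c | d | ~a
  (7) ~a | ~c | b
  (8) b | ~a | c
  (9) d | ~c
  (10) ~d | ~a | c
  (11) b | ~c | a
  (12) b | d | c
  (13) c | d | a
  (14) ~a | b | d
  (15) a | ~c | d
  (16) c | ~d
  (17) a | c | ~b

False

Suppose d = 1.
Unit clause (~c) forces c = 0.
But (c) is also a unit clause — contradiction.
So every satisfying assignment has d = False.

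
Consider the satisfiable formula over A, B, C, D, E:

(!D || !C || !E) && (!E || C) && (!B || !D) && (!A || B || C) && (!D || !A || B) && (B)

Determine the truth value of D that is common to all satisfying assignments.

Suppose D = true.
Unit clause (!B) forces B = false.
That conflicts with the unit clause (B).
So every satisfying assignment has D = False.

False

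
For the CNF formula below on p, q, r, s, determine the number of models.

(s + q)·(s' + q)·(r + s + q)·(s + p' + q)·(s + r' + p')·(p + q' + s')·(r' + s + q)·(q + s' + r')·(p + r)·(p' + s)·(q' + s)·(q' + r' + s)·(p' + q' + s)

There are 2^4 = 16 truth assignments over (p, q, r, s).
Check each against the 13 clauses (columns in the order p, q, r, s):
  F F F F  ✗ fails (s + q)
  F F F T  ✗ fails (s' + q)
  F F T F  ✗ fails (s + q)
  F F T T  ✗ fails (s' + q)
  F T F F  ✗ fails (p + r)
  F T F T  ✗ fails (p + q' + s')
  F T T F  ✗ fails (q' + s)
  F T T T  ✗ fails (p + q' + s')
  T F F F  ✗ fails (s + q)
  T F F T  ✗ fails (s' + q)
  T F T F  ✗ fails (s + q)
  T F T T  ✗ fails (s' + q)
  T T F F  ✗ fails (p' + s)
  T T F T  ✓ satisfies all
  T T T F  ✗ fails (s + r' + p')
  T T T T  ✓ satisfies all
2 of the 16 rows are models.

2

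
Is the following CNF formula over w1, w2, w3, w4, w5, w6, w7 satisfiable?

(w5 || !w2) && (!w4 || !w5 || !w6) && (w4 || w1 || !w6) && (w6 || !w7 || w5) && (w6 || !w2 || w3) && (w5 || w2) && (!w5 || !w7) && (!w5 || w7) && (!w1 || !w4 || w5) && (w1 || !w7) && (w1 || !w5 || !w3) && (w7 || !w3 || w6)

Suppose w5 = true.
The clause (!w7) is unit, so w7 = false.
That conflicts with the unit clause (w7).
Undo w5 and try w5 = false.
The clause (!w2) is unit, so w2 = false.
That conflicts with the unit clause (w2).
Both values of w5 lead to a conflict.
No assignment satisfies every clause.

No, unsatisfiable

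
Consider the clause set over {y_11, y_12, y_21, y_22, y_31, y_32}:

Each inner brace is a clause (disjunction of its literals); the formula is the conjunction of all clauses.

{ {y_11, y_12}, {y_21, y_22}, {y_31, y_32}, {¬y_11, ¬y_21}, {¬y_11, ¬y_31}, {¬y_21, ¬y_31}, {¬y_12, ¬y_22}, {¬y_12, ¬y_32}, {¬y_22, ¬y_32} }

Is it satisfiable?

No, unsatisfiable

Case y_11 = True:
From the singleton clause (¬y_21), y_21 = False.
From the singleton clause (y_22), y_22 = True.
From the singleton clause (¬y_31), y_31 = False.
From the singleton clause (y_32), y_32 = True.
But (¬y_32) is also a unit clause — contradiction.
So y_11 must be the other value — set y_11 = False.
From the singleton clause (y_12), y_12 = True.
From the singleton clause (¬y_22), y_22 = False.
From the singleton clause (y_21), y_21 = True.
From the singleton clause (¬y_31), y_31 = False.
From the singleton clause (y_32), y_32 = True.
But (¬y_32) is also a unit clause — contradiction.
Either choice for y_11 ends in contradiction.
No assignment satisfies every clause.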